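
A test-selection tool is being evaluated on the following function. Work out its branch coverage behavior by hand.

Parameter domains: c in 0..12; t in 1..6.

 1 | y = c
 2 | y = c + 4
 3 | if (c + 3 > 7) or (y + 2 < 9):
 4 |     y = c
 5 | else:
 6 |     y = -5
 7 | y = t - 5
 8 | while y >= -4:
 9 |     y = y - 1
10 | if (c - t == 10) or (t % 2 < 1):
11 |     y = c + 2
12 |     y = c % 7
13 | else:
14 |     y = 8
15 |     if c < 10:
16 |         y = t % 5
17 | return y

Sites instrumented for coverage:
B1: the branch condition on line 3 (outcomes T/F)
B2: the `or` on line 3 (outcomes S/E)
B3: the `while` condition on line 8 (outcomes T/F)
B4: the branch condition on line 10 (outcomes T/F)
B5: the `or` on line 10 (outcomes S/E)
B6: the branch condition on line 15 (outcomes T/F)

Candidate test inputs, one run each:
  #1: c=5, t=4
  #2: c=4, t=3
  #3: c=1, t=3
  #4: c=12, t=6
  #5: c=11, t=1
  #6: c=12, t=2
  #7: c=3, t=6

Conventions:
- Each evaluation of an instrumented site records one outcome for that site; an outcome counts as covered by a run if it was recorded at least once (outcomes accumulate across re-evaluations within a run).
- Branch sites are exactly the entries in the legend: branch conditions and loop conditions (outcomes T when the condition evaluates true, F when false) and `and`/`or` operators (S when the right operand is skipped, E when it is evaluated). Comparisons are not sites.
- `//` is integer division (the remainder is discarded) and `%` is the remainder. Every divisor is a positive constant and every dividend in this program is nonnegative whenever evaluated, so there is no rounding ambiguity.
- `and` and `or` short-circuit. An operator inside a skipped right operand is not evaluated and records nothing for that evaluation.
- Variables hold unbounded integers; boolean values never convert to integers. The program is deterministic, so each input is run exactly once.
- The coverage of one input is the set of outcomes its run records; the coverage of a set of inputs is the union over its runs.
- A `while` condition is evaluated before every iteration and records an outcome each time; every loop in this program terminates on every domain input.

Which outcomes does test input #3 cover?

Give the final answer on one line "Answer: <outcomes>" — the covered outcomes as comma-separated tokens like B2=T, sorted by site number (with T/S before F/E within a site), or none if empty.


Event log for input #3 (c=1, t=3):
  B2->E, B1->T, B3->T, B3->T, B3->T, B3->F, B5->E, B4->F, B6->T
collecting distinct outcomes: B1=T, B2=E, B3=T, B3=F, B4=F, B5=E, B6=T
Answer: B1=T, B2=E, B3=T, B3=F, B4=F, B5=E, B6=T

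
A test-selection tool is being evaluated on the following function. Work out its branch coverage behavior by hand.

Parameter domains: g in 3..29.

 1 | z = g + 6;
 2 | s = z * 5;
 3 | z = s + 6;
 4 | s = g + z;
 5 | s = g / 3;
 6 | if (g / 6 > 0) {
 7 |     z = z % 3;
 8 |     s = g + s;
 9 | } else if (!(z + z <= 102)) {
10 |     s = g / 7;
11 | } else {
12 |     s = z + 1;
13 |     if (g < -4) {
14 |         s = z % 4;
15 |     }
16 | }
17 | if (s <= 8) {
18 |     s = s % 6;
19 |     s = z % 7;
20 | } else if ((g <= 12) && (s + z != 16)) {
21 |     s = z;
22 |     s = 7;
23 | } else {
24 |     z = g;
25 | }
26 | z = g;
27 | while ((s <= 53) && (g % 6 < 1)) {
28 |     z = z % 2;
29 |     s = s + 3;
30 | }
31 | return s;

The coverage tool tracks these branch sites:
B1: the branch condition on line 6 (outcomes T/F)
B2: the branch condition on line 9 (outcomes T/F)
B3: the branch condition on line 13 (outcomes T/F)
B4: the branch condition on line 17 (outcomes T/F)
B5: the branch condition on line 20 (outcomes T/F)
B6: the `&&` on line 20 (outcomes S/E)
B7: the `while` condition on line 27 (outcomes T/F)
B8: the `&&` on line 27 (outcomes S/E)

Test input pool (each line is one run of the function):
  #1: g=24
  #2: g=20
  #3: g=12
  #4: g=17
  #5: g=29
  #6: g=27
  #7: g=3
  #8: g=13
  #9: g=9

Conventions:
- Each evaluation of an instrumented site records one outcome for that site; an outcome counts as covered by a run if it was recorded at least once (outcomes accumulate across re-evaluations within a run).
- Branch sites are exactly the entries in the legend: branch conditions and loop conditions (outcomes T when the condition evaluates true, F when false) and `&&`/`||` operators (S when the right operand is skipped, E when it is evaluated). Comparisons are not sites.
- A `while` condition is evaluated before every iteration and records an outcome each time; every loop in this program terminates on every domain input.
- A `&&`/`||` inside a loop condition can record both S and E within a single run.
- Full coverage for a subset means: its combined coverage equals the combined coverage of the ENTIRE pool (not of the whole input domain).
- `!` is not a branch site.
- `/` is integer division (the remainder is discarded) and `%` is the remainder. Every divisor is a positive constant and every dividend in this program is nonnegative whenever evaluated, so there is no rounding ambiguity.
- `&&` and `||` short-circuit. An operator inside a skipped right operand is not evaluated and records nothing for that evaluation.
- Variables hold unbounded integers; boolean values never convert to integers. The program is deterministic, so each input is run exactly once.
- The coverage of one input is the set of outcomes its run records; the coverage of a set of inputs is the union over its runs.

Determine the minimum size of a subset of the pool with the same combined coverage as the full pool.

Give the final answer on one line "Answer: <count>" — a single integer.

#1 (g=24) -> covered: B1=T, B4=F, B5=F, B6=S, B7=T, B7=F, B8=S, B8=E
#2 (g=20) -> covered: B1=T, B4=F, B5=F, B6=S, B7=F, B8=E
#3 (g=12) -> covered: B1=T, B4=F, B5=F, B6=E, B7=T, B7=F, B8=S, B8=E
#4 (g=17) -> covered: B1=T, B4=F, B5=F, B6=S, B7=F, B8=E
#5 (g=29) -> covered: B1=T, B4=F, B5=F, B6=S, B7=F, B8=E
#6 (g=27) -> covered: B1=T, B4=F, B5=F, B6=S, B7=F, B8=E
#7 (g=3) -> covered: B1=F, B2=F, B3=F, B4=F, B5=T, B6=E, B7=F, B8=E
#8 (g=13) -> covered: B1=T, B4=F, B5=F, B6=S, B7=F, B8=E
#9 (g=9) -> covered: B1=T, B4=F, B5=T, B6=E, B7=F, B8=E
pool-wide coverage (13 outcomes): B1=T, B1=F, B2=F, B3=F, B4=F, B5=T, B5=F, B6=S, B6=E, B7=T, B7=F, B8=S, B8=E
size 1 is not enough: best union over all size-1 subsets is 8/13
at size 2, {1, 7} reaches all 13 outcomes; every lexicographically earlier size-2 subset fails

Answer: 2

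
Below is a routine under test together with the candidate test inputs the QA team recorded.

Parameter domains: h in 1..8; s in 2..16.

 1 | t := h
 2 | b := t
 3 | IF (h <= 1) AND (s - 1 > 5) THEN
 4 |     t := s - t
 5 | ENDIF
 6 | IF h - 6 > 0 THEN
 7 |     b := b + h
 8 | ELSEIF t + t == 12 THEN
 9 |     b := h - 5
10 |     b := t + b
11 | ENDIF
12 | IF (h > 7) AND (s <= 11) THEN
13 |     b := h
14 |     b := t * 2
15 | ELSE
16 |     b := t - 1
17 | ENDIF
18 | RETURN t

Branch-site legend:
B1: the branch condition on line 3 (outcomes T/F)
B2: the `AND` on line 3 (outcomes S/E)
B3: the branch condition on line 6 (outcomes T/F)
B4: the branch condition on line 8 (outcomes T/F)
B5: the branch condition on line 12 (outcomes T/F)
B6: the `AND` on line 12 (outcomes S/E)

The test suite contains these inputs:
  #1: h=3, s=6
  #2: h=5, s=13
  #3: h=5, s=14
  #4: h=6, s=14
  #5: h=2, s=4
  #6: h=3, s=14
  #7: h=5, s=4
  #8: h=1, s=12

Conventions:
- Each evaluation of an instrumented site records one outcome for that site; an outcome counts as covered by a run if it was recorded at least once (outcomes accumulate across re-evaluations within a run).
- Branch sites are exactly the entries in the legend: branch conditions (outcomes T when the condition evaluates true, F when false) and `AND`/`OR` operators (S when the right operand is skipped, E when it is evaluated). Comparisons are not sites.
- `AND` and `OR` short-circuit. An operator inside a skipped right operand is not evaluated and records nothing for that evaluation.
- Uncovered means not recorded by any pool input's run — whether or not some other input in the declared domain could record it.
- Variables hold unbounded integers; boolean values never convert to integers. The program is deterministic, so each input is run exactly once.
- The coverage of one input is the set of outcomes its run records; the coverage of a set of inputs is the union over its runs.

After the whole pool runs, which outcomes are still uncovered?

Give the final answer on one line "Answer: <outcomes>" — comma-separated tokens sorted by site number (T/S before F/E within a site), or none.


input #1, h=3, s=6: outcomes B1=F, B2=S, B3=F, B4=F, B5=F, B6=S
input #2, h=5, s=13: outcomes B1=F, B2=S, B3=F, B4=F, B5=F, B6=S
input #3, h=5, s=14: outcomes B1=F, B2=S, B3=F, B4=F, B5=F, B6=S
input #4, h=6, s=14: outcomes B1=F, B2=S, B3=F, B4=T, B5=F, B6=S
input #5, h=2, s=4: outcomes B1=F, B2=S, B3=F, B4=F, B5=F, B6=S
input #6, h=3, s=14: outcomes B1=F, B2=S, B3=F, B4=F, B5=F, B6=S
input #7, h=5, s=4: outcomes B1=F, B2=S, B3=F, B4=F, B5=F, B6=S
input #8, h=1, s=12: outcomes B1=T, B2=E, B3=F, B4=F, B5=F, B6=S
union over the pool: B1=T, B1=F, B2=S, B2=E, B3=F, B4=T, B4=F, B5=F, B6=S
uncovered (3 of 12): B3=T, B5=T, B6=E
Answer: B3=T, B5=T, B6=E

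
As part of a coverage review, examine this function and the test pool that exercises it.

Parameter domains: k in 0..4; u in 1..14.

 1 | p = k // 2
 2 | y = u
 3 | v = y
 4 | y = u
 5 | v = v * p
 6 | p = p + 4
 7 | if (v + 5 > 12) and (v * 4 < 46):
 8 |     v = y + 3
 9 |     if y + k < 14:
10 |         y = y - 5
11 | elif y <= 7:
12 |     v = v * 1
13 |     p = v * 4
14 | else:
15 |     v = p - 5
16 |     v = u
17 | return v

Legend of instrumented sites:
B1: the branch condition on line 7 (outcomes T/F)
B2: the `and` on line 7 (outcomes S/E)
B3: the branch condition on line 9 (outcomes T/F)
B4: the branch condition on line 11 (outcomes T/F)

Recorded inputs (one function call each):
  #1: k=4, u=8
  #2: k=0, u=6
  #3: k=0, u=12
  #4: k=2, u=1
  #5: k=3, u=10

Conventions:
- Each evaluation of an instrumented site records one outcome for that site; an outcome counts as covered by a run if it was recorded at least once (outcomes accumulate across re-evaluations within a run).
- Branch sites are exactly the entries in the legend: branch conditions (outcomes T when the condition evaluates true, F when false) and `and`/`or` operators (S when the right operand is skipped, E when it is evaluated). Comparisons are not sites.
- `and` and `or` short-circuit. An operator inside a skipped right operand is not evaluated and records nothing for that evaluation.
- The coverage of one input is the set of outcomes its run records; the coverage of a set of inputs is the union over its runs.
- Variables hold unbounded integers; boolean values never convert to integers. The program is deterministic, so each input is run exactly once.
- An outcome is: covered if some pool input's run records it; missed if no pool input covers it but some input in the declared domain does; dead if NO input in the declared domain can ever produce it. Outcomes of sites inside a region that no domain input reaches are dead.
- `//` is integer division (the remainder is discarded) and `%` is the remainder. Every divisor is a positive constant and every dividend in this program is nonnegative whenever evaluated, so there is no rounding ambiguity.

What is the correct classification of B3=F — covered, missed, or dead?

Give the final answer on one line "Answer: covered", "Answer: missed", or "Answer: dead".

no pool input records B3=F
but domain input (k=3, u=11) does record it -> reachable, so missed

Answer: missed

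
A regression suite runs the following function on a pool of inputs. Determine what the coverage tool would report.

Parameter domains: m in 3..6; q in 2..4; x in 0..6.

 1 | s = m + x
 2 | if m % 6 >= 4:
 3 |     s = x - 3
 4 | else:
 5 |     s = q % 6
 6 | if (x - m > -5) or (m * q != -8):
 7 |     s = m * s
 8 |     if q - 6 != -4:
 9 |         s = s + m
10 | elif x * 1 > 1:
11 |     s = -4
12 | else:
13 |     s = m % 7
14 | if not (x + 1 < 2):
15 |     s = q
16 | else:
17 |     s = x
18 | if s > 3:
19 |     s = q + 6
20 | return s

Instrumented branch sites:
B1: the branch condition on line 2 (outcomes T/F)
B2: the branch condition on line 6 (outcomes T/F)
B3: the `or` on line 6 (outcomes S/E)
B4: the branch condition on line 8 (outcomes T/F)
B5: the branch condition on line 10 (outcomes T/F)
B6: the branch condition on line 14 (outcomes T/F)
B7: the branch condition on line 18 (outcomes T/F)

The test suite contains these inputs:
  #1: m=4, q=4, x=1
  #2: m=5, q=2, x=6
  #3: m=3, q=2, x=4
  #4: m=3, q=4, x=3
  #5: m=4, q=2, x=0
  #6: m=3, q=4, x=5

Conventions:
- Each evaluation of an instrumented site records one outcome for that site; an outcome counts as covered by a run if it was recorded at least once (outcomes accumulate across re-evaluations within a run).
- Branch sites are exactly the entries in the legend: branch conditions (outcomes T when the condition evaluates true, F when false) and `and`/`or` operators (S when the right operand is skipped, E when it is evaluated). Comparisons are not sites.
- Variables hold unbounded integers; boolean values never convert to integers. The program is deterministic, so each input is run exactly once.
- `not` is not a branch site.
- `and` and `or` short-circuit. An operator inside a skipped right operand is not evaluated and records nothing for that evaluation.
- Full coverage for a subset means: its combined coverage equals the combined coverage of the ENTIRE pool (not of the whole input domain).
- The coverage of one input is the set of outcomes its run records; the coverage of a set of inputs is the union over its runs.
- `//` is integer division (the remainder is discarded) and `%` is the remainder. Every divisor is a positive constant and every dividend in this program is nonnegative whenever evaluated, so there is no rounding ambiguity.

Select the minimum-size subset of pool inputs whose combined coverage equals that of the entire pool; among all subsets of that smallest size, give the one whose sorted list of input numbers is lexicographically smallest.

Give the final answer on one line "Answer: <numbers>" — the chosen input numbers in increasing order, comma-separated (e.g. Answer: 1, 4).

test 1 (m=4, q=4, x=1) hits B1=T, B2=T, B3=S, B4=T, B6=T, B7=T
test 2 (m=5, q=2, x=6) hits B1=T, B2=T, B3=S, B4=F, B6=T, B7=F
test 3 (m=3, q=2, x=4) hits B1=F, B2=T, B3=S, B4=F, B6=T, B7=F
test 4 (m=3, q=4, x=3) hits B1=F, B2=T, B3=S, B4=T, B6=T, B7=T
test 5 (m=4, q=2, x=0) hits B1=T, B2=T, B3=S, B4=F, B6=F, B7=F
test 6 (m=3, q=4, x=5) hits B1=F, B2=T, B3=S, B4=T, B6=T, B7=T
union over all inputs: B1=T, B1=F, B2=T, B3=S, B4=T, B4=F, B6=T, B6=F, B7=T, B7=F (10 outcomes)
no size-1 subset reaches all 10 outcomes (best union: 6/10)
at size 2, {4, 5} reaches all 10 outcomes; every lexicographically earlier size-2 subset fails

Answer: 4, 5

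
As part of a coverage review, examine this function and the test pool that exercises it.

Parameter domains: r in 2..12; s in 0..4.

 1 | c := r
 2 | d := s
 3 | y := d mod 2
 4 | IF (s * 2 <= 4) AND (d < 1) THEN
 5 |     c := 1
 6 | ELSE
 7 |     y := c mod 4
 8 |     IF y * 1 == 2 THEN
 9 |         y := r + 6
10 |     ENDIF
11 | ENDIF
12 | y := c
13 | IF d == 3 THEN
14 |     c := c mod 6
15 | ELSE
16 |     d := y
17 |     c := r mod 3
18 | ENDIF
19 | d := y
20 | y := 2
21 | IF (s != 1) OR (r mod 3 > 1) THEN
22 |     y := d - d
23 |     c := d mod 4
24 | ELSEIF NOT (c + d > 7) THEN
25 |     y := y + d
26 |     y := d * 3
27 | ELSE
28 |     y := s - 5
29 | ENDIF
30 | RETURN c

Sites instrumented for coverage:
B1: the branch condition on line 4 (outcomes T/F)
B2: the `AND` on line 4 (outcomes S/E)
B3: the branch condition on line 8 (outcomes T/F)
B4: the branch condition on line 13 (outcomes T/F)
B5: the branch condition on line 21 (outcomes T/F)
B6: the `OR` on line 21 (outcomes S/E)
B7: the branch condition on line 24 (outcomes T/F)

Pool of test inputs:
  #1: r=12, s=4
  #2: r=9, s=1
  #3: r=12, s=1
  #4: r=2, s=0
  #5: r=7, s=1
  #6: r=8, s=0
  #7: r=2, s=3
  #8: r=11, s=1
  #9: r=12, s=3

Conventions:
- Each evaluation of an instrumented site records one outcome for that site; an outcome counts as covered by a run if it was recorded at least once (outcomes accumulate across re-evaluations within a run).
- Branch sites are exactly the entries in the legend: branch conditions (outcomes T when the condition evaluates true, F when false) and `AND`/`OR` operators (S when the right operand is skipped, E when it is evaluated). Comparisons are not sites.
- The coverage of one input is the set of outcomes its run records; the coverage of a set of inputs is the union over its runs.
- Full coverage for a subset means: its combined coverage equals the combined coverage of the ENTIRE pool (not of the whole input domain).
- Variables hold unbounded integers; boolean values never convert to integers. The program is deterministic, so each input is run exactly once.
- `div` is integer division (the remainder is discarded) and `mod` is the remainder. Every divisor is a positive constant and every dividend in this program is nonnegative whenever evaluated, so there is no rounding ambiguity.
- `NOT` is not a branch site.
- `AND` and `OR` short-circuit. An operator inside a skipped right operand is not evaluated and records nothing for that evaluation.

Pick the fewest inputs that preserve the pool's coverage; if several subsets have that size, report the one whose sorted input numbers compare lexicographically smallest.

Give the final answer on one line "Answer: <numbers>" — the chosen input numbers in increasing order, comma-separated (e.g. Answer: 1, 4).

input #1, r=12, s=4: events B2->S, B1->F, B3->F, B4->F, B6->S, B5->T; outcomes B1=F, B2=S, B3=F, B4=F, B5=T, B6=S
input #2, r=9, s=1: events B2->E, B1->F, B3->F, B4->F, B6->E, B5->F, B7->F; outcomes B1=F, B2=E, B3=F, B4=F, B5=F, B6=E, B7=F
input #3, r=12, s=1: events B2->E, B1->F, B3->F, B4->F, B6->E, B5->F, B7->F; outcomes B1=F, B2=E, B3=F, B4=F, B5=F, B6=E, B7=F
input #4, r=2, s=0: events B2->E, B1->T, B4->F, B6->S, B5->T; outcomes B1=T, B2=E, B4=F, B5=T, B6=S
input #5, r=7, s=1: events B2->E, B1->F, B3->F, B4->F, B6->E, B5->F, B7->F; outcomes B1=F, B2=E, B3=F, B4=F, B5=F, B6=E, B7=F
input #6, r=8, s=0: events B2->E, B1->T, B4->F, B6->S, B5->T; outcomes B1=T, B2=E, B4=F, B5=T, B6=S
input #7, r=2, s=3: events B2->S, B1->F, B3->T, B4->T, B6->S, B5->T; outcomes B1=F, B2=S, B3=T, B4=T, B5=T, B6=S
input #8, r=11, s=1: events B2->E, B1->F, B3->F, B4->F, B6->E, B5->T; outcomes B1=F, B2=E, B3=F, B4=F, B5=T, B6=E
input #9, r=12, s=3: events B2->S, B1->F, B3->F, B4->T, B6->S, B5->T; outcomes B1=F, B2=S, B3=F, B4=T, B5=T, B6=S
together the pool reaches 13 outcomes: B1=T, B1=F, B2=S, B2=E, B3=T, B3=F, B4=T, B4=F, B5=T, B5=F, B6=S, B6=E, B7=F
checked all size-1 subsets: none covers 13 outcomes (max 7/13)
checked all size-2 subsets: none covers 13 outcomes (max 12/13)
inputs {2, 4, 7} (size 3) cover everything; no size-3 subset with a lexicographically smaller index list covers all 13

Answer: 2, 4, 7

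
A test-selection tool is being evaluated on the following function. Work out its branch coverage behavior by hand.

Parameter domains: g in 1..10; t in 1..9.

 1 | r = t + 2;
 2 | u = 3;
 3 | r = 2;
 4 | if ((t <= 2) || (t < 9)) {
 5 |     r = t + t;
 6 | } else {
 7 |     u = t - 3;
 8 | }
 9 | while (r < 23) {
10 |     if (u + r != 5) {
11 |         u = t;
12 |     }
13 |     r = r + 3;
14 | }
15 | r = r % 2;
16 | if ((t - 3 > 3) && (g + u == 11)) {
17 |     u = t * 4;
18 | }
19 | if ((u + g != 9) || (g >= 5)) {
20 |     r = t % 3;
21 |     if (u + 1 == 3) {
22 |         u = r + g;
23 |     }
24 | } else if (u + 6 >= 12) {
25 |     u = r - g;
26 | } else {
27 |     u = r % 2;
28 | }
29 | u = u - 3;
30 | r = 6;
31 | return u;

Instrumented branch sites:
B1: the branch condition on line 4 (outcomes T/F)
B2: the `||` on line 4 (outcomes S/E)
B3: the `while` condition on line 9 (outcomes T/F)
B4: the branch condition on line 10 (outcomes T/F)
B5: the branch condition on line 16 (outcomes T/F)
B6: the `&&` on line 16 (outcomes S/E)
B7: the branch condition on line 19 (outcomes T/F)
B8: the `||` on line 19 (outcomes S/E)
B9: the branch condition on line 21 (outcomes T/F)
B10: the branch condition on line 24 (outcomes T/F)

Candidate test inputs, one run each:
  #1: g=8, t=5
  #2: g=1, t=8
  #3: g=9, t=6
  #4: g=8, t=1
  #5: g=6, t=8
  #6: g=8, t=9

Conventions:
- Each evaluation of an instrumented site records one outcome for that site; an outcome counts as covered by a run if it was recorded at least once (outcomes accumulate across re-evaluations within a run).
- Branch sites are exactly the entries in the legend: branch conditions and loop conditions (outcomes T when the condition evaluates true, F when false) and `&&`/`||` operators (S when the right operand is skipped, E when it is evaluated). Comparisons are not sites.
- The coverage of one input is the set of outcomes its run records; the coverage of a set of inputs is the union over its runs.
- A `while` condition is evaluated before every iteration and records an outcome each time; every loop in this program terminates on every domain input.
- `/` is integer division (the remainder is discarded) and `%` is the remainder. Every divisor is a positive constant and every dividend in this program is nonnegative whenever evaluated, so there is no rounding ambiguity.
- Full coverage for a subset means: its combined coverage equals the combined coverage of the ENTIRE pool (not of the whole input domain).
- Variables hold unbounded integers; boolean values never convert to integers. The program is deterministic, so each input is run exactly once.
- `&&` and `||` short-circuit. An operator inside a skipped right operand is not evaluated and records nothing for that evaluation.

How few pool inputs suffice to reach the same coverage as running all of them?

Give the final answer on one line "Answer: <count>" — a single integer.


input #1, g=8, t=5: outcomes B1=T, B2=E, B3=T, B3=F, B4=T, B5=F, B6=S, B7=T, B8=S, B9=F
input #2, g=1, t=8: outcomes B1=T, B2=E, B3=T, B3=F, B4=T, B5=F, B6=E, B7=F, B8=E, B10=T
input #3, g=9, t=6: outcomes B1=T, B2=E, B3=T, B3=F, B4=T, B5=F, B6=S, B7=T, B8=S, B9=F
input #4, g=8, t=1: outcomes B1=T, B2=S, B3=T, B3=F, B4=T, B4=F, B5=F, B6=S, B7=T, B8=E, B9=F
input #5, g=6, t=8: outcomes B1=T, B2=E, B3=T, B3=F, B4=T, B5=F, B6=E, B7=T, B8=S, B9=F
input #6, g=8, t=9: outcomes B1=F, B2=E, B3=T, B3=F, B4=T, B5=F, B6=E, B7=T, B8=S, B9=F
union over all inputs: B1=T, B1=F, B2=S, B2=E, B3=T, B3=F, B4=T, B4=F, B5=F, B6=S, B6=E, B7=T, B7=F, B8=S, B8=E, B9=F, B10=T (17 outcomes)
every size-1 subset falls short of the 17 outcomes (best: 11/17)
every size-2 subset falls short of the 17 outcomes (best: 15/17)
at size 3, {2, 4, 6} reaches all 17 outcomes; every lexicographically earlier size-3 subset fails
Answer: 3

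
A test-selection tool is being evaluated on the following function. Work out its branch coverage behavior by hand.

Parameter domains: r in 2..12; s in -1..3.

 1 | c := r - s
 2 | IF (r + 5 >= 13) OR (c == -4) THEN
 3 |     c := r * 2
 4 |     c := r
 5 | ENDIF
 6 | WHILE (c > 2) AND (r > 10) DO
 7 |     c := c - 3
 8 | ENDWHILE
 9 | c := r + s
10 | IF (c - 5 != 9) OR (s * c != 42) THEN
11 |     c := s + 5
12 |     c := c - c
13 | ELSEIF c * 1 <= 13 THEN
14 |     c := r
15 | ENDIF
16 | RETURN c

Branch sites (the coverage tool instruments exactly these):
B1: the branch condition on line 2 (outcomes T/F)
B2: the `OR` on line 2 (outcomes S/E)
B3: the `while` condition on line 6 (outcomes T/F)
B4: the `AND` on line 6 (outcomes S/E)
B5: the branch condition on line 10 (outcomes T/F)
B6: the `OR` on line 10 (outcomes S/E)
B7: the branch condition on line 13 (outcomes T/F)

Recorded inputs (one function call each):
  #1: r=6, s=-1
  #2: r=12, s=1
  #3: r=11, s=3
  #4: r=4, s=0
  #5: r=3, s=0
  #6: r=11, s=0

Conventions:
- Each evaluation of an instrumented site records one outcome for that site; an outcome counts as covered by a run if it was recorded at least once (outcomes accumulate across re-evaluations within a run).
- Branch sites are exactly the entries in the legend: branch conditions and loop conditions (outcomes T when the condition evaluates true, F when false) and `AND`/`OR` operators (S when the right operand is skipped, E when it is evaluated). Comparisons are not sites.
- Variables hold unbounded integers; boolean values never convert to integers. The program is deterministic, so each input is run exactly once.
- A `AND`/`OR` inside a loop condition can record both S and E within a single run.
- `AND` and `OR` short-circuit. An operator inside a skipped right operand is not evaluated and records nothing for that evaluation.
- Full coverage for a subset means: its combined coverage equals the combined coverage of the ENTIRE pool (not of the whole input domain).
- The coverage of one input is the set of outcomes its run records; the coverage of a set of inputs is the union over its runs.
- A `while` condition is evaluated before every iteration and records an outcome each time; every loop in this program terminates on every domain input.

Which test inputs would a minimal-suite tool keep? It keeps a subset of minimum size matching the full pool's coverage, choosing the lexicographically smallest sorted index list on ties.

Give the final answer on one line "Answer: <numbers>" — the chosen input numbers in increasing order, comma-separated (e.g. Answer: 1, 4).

test 1 (r=6, s=-1) fires B2->E, B1->F, B4->E, B3->F, B6->S, B5->T; hits B1=F, B2=E, B3=F, B4=E, B5=T, B6=S
test 2 (r=12, s=1) fires B2->S, B1->T, B4->E, B3->T, B4->E, B3->T, B4->E, B3->T, B4->E, B3->T, B4->S, B3->F, B6->S, B5->T; hits B1=T, B2=S, B3=T, B3=F, B4=S, B4=E, B5=T, B6=S
test 3 (r=11, s=3) fires B2->S, B1->T, B4->E, B3->T, B4->E, B3->T, B4->E, B3->T, B4->S, B3->F, B6->E, B5->F, B7->F; hits B1=T, B2=S, B3=T, B3=F, B4=S, B4=E, B5=F, B6=E, B7=F
test 4 (r=4, s=0) fires B2->E, B1->F, B4->E, B3->F, B6->S, B5->T; hits B1=F, B2=E, B3=F, B4=E, B5=T, B6=S
test 5 (r=3, s=0) fires B2->E, B1->F, B4->E, B3->F, B6->S, B5->T; hits B1=F, B2=E, B3=F, B4=E, B5=T, B6=S
test 6 (r=11, s=0) fires B2->S, B1->T, B4->E, B3->T, B4->E, B3->T, B4->E, B3->T, B4->S, B3->F, B6->S, B5->T; hits B1=T, B2=S, B3=T, B3=F, B4=S, B4=E, B5=T, B6=S
pool-wide coverage (13 outcomes): B1=T, B1=F, B2=S, B2=E, B3=T, B3=F, B4=S, B4=E, B5=T, B5=F, B6=S, B6=E, B7=F
every size-1 subset falls short of the 13 outcomes (best: 9/13)
size 2: inputs {1, 3} cover all 13 outcomes, and no lexicographically smaller subset of this size does

Answer: 1, 3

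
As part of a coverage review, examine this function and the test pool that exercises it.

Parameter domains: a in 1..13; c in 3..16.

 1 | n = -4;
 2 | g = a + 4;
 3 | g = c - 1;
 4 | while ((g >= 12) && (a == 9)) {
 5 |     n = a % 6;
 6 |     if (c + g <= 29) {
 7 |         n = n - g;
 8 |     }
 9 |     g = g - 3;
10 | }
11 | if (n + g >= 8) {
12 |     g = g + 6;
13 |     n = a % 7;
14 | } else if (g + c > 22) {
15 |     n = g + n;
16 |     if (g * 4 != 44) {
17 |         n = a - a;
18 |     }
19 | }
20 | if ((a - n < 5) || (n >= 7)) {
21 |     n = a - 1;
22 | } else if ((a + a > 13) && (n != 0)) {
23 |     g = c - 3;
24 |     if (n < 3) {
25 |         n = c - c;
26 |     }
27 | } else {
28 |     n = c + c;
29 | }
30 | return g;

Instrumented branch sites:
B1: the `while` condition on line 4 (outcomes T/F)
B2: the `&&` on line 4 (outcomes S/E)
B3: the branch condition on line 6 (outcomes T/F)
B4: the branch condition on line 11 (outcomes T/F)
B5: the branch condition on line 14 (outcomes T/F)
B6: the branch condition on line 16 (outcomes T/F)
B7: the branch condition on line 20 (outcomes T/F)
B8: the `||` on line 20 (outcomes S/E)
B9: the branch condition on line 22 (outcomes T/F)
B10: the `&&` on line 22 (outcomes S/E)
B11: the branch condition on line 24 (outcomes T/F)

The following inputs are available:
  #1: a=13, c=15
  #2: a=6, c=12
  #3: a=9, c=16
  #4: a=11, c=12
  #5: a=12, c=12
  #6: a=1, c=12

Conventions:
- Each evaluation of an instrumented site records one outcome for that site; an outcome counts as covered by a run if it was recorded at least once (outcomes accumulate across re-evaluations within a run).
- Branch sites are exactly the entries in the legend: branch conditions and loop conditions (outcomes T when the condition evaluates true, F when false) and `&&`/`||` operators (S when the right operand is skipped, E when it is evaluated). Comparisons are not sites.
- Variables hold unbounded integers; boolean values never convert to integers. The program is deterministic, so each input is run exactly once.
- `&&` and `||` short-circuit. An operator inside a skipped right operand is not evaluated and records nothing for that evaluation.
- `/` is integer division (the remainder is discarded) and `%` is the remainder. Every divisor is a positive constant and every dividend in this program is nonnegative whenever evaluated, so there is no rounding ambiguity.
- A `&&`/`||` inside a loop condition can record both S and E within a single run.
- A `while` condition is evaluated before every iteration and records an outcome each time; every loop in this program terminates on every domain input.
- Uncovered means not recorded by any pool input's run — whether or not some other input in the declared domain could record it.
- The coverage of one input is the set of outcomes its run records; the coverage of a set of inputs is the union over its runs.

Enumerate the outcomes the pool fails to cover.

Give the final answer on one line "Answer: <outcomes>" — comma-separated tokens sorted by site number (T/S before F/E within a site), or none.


input #1, a=13, c=15: events B2->E, B1->F, B4->T, B8->E, B7->F, B10->E, B9->T, B11->F; outcomes B1=F, B2=E, B4=T, B7=F, B8=E, B9=T, B10=E, B11=F
input #2, a=6, c=12: events B2->S, B1->F, B4->F, B5->T, B6->F, B8->S, B7->T; outcomes B1=F, B2=S, B4=F, B5=T, B6=F, B7=T, B8=S
input #3, a=9, c=16: events B2->E, B1->T, B3->F, B2->E, B1->T, B3->T, B2->S, B1->F, B4->F, B5->T, B6->T, B8->E, B7->F, B10->E, ...; outcomes B1=T, B1=F, B2=S, B2=E, B3=T, B3=F, B4=F, B5=T, B6=T, B7=F, B8=E, B9=F, B10=E
input #4, a=11, c=12: events B2->S, B1->F, B4->F, B5->T, B6->F, B8->S, B7->T; outcomes B1=F, B2=S, B4=F, B5=T, B6=F, B7=T, B8=S
input #5, a=12, c=12: events B2->S, B1->F, B4->F, B5->T, B6->F, B8->E, B7->T; outcomes B1=F, B2=S, B4=F, B5=T, B6=F, B7=T, B8=E
input #6, a=1, c=12: events B2->S, B1->F, B4->F, B5->T, B6->F, B8->S, B7->T; outcomes B1=F, B2=S, B4=F, B5=T, B6=F, B7=T, B8=S
union over the pool: B1=T, B1=F, B2=S, B2=E, B3=T, B3=F, B4=T, B4=F, B5=T, B6=T, B6=F, B7=T, B7=F, B8=S, B8=E, B9=T, B9=F, B10=E, B11=F
uncovered (3 of 22): B5=F, B10=S, B11=T
Answer: B5=F, B10=S, B11=T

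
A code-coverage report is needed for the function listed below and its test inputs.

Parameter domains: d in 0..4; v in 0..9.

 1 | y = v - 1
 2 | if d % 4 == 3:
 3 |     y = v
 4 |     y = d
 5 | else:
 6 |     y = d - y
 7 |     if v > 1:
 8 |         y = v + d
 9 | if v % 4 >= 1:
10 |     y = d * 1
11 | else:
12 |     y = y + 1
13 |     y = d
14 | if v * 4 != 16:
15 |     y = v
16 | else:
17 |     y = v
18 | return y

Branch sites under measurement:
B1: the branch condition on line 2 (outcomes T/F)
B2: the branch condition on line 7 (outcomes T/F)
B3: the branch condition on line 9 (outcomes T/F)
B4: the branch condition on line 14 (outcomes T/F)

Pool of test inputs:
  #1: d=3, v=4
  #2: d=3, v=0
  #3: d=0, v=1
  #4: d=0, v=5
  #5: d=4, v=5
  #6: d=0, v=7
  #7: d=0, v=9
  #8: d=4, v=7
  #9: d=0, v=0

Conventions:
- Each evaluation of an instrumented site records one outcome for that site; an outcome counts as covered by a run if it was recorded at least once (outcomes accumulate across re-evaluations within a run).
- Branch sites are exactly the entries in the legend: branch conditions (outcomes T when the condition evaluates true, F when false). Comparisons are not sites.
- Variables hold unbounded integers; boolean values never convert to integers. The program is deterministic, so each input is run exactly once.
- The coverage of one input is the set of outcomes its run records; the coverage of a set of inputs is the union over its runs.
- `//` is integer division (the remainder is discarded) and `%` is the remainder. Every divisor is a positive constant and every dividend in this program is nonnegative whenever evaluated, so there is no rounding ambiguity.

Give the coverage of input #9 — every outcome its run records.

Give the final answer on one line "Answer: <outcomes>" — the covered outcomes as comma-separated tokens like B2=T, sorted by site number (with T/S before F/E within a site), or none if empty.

Tracing the run of input #9 (d=0, v=0):
  B1->F, B2->F, B3->F, B4->T
as a set, this run covers: B1=F, B2=F, B3=F, B4=T

Answer: B1=F, B2=F, B3=F, B4=T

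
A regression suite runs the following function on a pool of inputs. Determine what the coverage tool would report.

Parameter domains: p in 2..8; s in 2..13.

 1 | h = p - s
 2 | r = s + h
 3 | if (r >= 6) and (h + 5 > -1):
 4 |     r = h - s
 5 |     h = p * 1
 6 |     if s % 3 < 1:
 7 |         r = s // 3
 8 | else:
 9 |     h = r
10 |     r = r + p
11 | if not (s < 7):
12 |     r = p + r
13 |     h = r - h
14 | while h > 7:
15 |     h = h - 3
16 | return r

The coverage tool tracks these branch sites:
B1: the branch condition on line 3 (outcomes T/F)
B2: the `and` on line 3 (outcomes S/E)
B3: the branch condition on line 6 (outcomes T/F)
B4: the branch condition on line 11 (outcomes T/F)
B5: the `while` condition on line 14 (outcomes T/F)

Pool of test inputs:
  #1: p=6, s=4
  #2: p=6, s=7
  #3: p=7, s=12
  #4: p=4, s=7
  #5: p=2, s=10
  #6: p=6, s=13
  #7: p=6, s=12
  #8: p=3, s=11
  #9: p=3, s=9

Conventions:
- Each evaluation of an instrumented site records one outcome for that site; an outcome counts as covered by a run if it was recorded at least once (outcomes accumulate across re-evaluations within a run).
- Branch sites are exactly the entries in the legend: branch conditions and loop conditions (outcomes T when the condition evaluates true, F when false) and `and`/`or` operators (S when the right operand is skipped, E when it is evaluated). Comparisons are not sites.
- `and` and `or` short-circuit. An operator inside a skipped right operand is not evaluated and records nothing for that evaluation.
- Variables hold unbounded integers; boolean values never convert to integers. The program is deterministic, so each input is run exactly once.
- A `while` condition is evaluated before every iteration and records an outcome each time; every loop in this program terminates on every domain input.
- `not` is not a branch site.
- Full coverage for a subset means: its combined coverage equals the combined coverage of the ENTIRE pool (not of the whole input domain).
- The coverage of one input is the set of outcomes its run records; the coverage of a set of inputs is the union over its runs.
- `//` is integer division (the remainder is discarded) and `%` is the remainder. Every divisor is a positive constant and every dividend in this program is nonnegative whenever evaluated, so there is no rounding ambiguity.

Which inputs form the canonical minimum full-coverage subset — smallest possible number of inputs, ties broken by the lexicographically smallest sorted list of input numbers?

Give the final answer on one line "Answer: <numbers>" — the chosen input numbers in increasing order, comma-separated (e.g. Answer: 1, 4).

test 1 (p=6, s=4) fires B2->E, B1->T, B3->F, B4->F, B5->F; hits B1=T, B2=E, B3=F, B4=F, B5=F
test 2 (p=6, s=7) fires B2->E, B1->T, B3->F, B4->T, B5->F; hits B1=T, B2=E, B3=F, B4=T, B5=F
test 3 (p=7, s=12) fires B2->E, B1->T, B3->T, B4->T, B5->F; hits B1=T, B2=E, B3=T, B4=T, B5=F
test 4 (p=4, s=7) fires B2->S, B1->F, B4->T, B5->T, B5->F; hits B1=F, B2=S, B4=T, B5=T, B5=F
test 5 (p=2, s=10) fires B2->S, B1->F, B4->T, B5->F; hits B1=F, B2=S, B4=T, B5=F
test 6 (p=6, s=13) fires B2->E, B1->F, B4->T, B5->T, B5->T, B5->F; hits B1=F, B2=E, B4=T, B5=T, B5=F
test 7 (p=6, s=12) fires B2->E, B1->F, B4->T, B5->T, B5->T, B5->F; hits B1=F, B2=E, B4=T, B5=T, B5=F
test 8 (p=3, s=11) fires B2->S, B1->F, B4->T, B5->F; hits B1=F, B2=S, B4=T, B5=F
test 9 (p=3, s=9) fires B2->S, B1->F, B4->T, B5->F; hits B1=F, B2=S, B4=T, B5=F
the full pool covers 10 outcomes: B1=T, B1=F, B2=S, B2=E, B3=T, B3=F, B4=T, B4=F, B5=T, B5=F
no size-1 subset reaches all 10 outcomes (best union: 5/10)
no size-2 subset reaches all 10 outcomes (best union: 9/10)
the canonical winner is {1, 3, 4}: size 3, full 10-outcome coverage, earliest index list among size-3 covers

Answer: 1, 3, 4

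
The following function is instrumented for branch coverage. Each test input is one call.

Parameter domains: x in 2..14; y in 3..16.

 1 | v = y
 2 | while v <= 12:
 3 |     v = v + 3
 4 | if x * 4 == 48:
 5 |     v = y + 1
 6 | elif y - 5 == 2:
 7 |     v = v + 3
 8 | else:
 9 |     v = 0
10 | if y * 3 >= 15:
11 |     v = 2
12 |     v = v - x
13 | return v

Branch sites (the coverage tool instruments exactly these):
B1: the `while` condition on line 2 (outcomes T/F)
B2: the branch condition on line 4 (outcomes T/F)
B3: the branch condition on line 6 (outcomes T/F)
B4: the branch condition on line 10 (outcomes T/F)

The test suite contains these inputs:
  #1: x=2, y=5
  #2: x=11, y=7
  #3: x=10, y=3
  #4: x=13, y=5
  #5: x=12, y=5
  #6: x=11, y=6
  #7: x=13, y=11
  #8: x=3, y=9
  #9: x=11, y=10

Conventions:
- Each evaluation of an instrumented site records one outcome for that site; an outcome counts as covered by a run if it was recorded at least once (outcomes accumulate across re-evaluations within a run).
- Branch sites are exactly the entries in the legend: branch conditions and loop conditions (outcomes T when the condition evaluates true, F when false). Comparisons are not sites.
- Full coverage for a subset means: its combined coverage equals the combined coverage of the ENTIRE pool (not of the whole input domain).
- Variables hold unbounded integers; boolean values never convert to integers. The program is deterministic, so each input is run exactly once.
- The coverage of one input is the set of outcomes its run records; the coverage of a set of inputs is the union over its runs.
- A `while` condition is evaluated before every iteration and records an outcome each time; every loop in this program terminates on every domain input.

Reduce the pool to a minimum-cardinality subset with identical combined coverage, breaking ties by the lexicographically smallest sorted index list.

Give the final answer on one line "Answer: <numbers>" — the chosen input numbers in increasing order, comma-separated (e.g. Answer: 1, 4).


#1 (x=2, y=5) -> B1->T, B1->T, B1->T, B1->F, B2->F, B3->F, B4->T; covered: B1=T, B1=F, B2=F, B3=F, B4=T
#2 (x=11, y=7) -> B1->T, B1->T, B1->F, B2->F, B3->T, B4->T; covered: B1=T, B1=F, B2=F, B3=T, B4=T
#3 (x=10, y=3) -> B1->T, B1->T, B1->T, B1->T, B1->F, B2->F, B3->F, B4->F; covered: B1=T, B1=F, B2=F, B3=F, B4=F
#4 (x=13, y=5) -> B1->T, B1->T, B1->T, B1->F, B2->F, B3->F, B4->T; covered: B1=T, B1=F, B2=F, B3=F, B4=T
#5 (x=12, y=5) -> B1->T, B1->T, B1->T, B1->F, B2->T, B4->T; covered: B1=T, B1=F, B2=T, B4=T
#6 (x=11, y=6) -> B1->T, B1->T, B1->T, B1->F, B2->F, B3->F, B4->T; covered: B1=T, B1=F, B2=F, B3=F, B4=T
#7 (x=13, y=11) -> B1->T, B1->F, B2->F, B3->F, B4->T; covered: B1=T, B1=F, B2=F, B3=F, B4=T
#8 (x=3, y=9) -> B1->T, B1->T, B1->F, B2->F, B3->F, B4->T; covered: B1=T, B1=F, B2=F, B3=F, B4=T
#9 (x=11, y=10) -> B1->T, B1->F, B2->F, B3->F, B4->T; covered: B1=T, B1=F, B2=F, B3=F, B4=T
the full pool covers 8 outcomes: B1=T, B1=F, B2=T, B2=F, B3=T, B3=F, B4=T, B4=F
size 1 is not enough: best union over all size-1 subsets is 5/8
size 2 is not enough: best union over all size-2 subsets is 7/8
size 3: inputs {2, 3, 5} cover all 8 outcomes, and no lexicographically smaller subset of this size does
Answer: 2, 3, 5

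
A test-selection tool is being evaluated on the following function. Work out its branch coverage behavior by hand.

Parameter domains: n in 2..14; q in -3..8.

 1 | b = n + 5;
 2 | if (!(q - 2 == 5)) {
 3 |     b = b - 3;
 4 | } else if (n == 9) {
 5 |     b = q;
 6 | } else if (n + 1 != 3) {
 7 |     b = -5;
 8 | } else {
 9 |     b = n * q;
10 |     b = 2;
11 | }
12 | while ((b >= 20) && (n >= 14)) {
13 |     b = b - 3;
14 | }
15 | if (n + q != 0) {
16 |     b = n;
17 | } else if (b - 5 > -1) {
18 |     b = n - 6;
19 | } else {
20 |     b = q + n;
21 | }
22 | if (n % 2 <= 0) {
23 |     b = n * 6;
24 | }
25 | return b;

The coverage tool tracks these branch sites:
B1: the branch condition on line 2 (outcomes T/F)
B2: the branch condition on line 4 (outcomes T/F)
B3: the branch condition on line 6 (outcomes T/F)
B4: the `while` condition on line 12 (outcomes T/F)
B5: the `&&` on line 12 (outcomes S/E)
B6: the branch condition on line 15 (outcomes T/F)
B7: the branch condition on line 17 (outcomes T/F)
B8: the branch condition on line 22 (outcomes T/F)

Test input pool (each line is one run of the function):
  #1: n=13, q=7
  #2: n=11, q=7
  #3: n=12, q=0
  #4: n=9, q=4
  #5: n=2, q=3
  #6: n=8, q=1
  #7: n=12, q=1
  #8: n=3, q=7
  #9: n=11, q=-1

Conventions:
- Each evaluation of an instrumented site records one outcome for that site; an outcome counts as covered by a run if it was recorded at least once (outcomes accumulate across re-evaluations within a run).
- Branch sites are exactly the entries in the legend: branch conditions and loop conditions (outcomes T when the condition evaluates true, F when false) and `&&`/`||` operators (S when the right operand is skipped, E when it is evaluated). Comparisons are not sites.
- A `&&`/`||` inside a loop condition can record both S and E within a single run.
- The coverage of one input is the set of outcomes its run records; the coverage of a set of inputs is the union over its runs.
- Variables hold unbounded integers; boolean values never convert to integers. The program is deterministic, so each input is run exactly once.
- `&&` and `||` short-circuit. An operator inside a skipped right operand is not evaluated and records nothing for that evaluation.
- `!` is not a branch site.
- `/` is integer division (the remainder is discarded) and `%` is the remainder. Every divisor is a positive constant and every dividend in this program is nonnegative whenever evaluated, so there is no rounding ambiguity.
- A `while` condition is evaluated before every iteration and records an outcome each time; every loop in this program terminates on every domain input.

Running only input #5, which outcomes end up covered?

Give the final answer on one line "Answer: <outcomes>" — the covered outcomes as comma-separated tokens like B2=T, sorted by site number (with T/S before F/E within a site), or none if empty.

Event log for input #5 (n=2, q=3):
  B1->T, B5->S, B4->F, B6->T, B8->T
collecting distinct outcomes: B1=T, B4=F, B5=S, B6=T, B8=T

Answer: B1=T, B4=F, B5=S, B6=T, B8=T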